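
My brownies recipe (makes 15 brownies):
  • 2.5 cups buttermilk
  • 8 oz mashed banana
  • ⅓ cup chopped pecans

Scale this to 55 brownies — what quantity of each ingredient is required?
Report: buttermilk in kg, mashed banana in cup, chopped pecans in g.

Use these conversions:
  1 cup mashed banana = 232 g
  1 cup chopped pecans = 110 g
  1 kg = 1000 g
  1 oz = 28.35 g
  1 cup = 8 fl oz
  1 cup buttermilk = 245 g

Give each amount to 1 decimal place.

buttermilk: 2.2 kg; mashed banana: 3.6 cup; chopped pecans: 134.4 g

Scaling factor: 55/15 = 11/3.
buttermilk: 2.5 cup × 11/3 × 245 g/cup ÷ 1000 g/kg ≈ 2.2 kg
mashed banana: 8 oz × 11/3 × 28.35 g/oz ÷ 232 g/cup ≈ 3.6 cup
chopped pecans: 1/3 cup × 11/3 × 110 g/cup ≈ 134.4 g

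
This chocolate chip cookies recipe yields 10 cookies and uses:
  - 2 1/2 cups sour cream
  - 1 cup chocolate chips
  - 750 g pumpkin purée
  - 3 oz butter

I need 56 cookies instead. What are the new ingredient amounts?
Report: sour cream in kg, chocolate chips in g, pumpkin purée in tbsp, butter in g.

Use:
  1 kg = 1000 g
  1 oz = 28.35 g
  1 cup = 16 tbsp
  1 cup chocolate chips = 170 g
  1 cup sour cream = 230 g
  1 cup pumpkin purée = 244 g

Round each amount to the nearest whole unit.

sour cream: 3 kg; chocolate chips: 952 g; pumpkin purée: 275 tbsp; butter: 476 g

Scaling factor: 56/10 = 28/5 = 5.6.
sour cream: 2.5 cup × 28/5 × 230 g/cup ÷ 1000 g/kg ≈ 3 kg
chocolate chips: 1 cup × 28/5 × 170 g/cup = 952 g
pumpkin purée: 750 g × 28/5 ÷ 244 g/cup × 16 tbsp/cup ≈ 275 tbsp
butter: 3 oz × 28/5 × 28.35 g/oz ≈ 476 g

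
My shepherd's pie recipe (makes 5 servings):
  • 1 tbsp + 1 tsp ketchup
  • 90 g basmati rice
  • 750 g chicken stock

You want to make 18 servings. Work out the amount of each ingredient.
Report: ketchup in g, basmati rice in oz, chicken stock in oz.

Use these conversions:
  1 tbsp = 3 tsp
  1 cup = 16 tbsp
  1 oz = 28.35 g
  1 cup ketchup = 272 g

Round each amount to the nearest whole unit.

Scaling factor: 18/5 = 3.6.
ketchup: (1 tbsp + 1 tsp = 4/3 tbsp) × 18/5 ÷ 16 tbsp/cup × 272 g/cup ≈ 82 g
basmati rice: 90 g × 18/5 ÷ 28.35 g/oz ≈ 11 oz
chicken stock: 750 g × 18/5 ÷ 28.35 g/oz ≈ 95 oz

ketchup: 82 g; basmati rice: 11 oz; chicken stock: 95 oz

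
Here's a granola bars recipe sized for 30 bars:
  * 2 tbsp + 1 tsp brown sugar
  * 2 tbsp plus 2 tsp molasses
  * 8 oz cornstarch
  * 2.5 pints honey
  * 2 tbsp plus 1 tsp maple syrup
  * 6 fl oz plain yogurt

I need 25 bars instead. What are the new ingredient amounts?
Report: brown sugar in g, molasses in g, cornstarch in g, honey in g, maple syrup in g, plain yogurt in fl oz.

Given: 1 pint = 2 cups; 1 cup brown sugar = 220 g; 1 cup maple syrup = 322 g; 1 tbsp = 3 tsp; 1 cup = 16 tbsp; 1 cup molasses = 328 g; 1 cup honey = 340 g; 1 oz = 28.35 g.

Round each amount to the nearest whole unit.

Scaling factor: 25/30 = 5/6.
brown sugar: (2 tbsp + 1 tsp = 7/3 tbsp) × 5/6 ÷ 16 tbsp/cup × 220 g/cup ≈ 27 g
molasses: (2 tbsp + 2 tsp = 8/3 tbsp) × 5/6 ÷ 16 tbsp/cup × 328 g/cup ≈ 46 g
cornstarch: 8 oz × 5/6 × 28.35 g/oz = 189 g
honey: 2.5 pint × 5/6 × 2 cup/pint × 340 g/cup ≈ 1417 g
maple syrup: (2 tbsp + 1 tsp = 7/3 tbsp) × 5/6 ÷ 16 tbsp/cup × 322 g/cup ≈ 39 g
plain yogurt: 6 fl oz × 5/6 = 5 fl oz

brown sugar: 27 g; molasses: 46 g; cornstarch: 189 g; honey: 1417 g; maple syrup: 39 g; plain yogurt: 5 fl oz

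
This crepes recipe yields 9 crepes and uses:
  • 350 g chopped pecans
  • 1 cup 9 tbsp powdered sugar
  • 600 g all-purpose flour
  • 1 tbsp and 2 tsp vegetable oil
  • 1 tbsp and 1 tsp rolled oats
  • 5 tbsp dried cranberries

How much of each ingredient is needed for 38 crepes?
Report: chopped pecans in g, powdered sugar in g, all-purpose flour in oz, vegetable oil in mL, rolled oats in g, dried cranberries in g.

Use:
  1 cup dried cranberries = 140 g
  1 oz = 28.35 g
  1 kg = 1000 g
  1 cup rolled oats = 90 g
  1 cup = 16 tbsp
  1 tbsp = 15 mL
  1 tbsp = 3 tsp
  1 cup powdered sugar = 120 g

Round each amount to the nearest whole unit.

chopped pecans: 1478 g; powdered sugar: 792 g; all-purpose flour: 89 oz; vegetable oil: 106 mL; rolled oats: 32 g; dried cranberries: 185 g

Scaling factor: 38/9.
chopped pecans: 350 g × 38/9 ≈ 1478 g
powdered sugar: (1 cup + 9 tbsp = 1.5625 cup) × 38/9 × 120 g/cup ≈ 792 g
all-purpose flour: 600 g × 38/9 ÷ 28.35 g/oz ≈ 89 oz
vegetable oil: (1 tbsp + 2 tsp = 5/3 tbsp) × 38/9 × 15 mL/tbsp ≈ 106 mL
rolled oats: (1 tbsp + 1 tsp = 4/3 tbsp) × 38/9 ÷ 16 tbsp/cup × 90 g/cup ≈ 32 g
dried cranberries: 5 tbsp × 38/9 ÷ 16 tbsp/cup × 140 g/cup ≈ 185 g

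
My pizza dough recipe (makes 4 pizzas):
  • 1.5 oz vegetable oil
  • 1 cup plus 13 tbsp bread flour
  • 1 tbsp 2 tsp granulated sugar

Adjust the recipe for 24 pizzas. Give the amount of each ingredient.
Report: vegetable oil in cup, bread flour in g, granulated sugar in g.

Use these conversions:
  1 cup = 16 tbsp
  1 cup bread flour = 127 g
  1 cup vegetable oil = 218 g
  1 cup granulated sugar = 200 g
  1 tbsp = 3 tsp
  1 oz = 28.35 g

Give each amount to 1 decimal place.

Scaling factor: 24/4 = 6.
vegetable oil: 1.5 oz × 6 × 28.35 g/oz ÷ 218 g/cup ≈ 1.2 cup
bread flour: (1 cup + 13 tbsp = 1.8125 cup) × 6 × 127 g/cup ≈ 1381.1 g
granulated sugar: (1 tbsp + 2 tsp = 5/3 tbsp) × 6 ÷ 16 tbsp/cup × 200 g/cup = 125.0 g

vegetable oil: 1.2 cup; bread flour: 1381.1 g; granulated sugar: 125.0 g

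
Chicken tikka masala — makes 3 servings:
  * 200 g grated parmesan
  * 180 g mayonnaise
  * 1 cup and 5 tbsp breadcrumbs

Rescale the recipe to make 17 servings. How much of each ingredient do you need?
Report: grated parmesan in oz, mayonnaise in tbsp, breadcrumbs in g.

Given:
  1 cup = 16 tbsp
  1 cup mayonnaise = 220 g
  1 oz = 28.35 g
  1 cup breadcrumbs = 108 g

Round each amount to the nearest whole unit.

grated parmesan: 40 oz; mayonnaise: 74 tbsp; breadcrumbs: 803 g

Scaling factor: 17/3.
grated parmesan: 200 g × 17/3 ÷ 28.35 g/oz ≈ 40 oz
mayonnaise: 180 g × 17/3 ÷ 220 g/cup × 16 tbsp/cup ≈ 74 tbsp
breadcrumbs: (1 cup + 5 tbsp = 1.3125 cup) × 17/3 × 108 g/cup ≈ 803 g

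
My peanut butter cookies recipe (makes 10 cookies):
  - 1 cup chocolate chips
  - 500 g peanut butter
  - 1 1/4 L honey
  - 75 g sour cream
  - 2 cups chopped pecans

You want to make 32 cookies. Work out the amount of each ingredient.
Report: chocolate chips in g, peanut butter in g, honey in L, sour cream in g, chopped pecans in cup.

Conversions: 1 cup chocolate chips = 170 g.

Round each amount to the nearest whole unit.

Scaling factor: 32/10 = 16/5 = 3.2.
chocolate chips: 1 cup × 16/5 × 170 g/cup = 544 g
peanut butter: 500 g × 16/5 = 1600 g
honey: 1.25 L × 16/5 = 4 L
sour cream: 75 g × 16/5 = 240 g
chopped pecans: 2 cup × 16/5 ≈ 6 cup

chocolate chips: 544 g; peanut butter: 1600 g; honey: 4 L; sour cream: 240 g; chopped pecans: 6 cup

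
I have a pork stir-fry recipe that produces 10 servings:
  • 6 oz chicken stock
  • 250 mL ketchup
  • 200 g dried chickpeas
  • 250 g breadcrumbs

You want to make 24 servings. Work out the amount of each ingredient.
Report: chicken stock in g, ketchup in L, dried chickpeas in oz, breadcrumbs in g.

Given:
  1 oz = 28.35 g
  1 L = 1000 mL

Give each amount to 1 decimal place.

chicken stock: 408.2 g; ketchup: 0.6 L; dried chickpeas: 16.9 oz; breadcrumbs: 600.0 g

Scaling factor: 24/10 = 12/5 = 2.4.
chicken stock: 6 oz × 12/5 × 28.35 g/oz ≈ 408.2 g
ketchup: 250 mL × 12/5 ÷ 1000 mL/L = 0.6 L
dried chickpeas: 200 g × 12/5 ÷ 28.35 g/oz ≈ 16.9 oz
breadcrumbs: 250 g × 12/5 = 600.0 g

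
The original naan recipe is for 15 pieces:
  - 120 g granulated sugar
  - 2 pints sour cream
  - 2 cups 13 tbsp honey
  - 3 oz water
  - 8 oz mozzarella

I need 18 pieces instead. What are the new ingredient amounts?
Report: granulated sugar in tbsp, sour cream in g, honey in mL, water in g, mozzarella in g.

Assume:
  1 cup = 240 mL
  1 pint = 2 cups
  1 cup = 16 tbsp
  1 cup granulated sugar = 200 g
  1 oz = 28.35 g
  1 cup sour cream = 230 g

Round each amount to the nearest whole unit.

granulated sugar: 12 tbsp; sour cream: 1104 g; honey: 810 mL; water: 102 g; mozzarella: 272 g

Scaling factor: 18/15 = 6/5 = 1.2.
granulated sugar: 120 g × 6/5 ÷ 200 g/cup × 16 tbsp/cup ≈ 12 tbsp
sour cream: 2 pint × 6/5 × 2 cup/pint × 230 g/cup = 1104 g
honey: (2 cup + 13 tbsp = 2.8125 cup) × 6/5 × 240 mL/cup = 810 mL
water: 3 oz × 6/5 × 28.35 g/oz ≈ 102 g
mozzarella: 8 oz × 6/5 × 28.35 g/oz ≈ 272 g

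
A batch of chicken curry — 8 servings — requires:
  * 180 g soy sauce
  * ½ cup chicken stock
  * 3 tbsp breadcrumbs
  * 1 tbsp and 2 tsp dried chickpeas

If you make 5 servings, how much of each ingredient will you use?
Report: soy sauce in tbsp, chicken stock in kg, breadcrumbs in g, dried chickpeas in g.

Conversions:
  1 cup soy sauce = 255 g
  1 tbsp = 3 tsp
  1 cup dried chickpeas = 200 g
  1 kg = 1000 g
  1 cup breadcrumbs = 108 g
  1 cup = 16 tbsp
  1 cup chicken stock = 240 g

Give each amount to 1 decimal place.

soy sauce: 7.1 tbsp; chicken stock: 0.1 kg; breadcrumbs: 12.7 g; dried chickpeas: 13.0 g

Scaling factor: 5/8 = 0.625.
soy sauce: 180 g × 5/8 ÷ 255 g/cup × 16 tbsp/cup ≈ 7.1 tbsp
chicken stock: 0.5 cup × 5/8 × 240 g/cup ÷ 1000 g/kg ≈ 0.1 kg
breadcrumbs: 3 tbsp × 5/8 ÷ 16 tbsp/cup × 108 g/cup ≈ 12.7 g
dried chickpeas: (1 tbsp + 2 tsp = 5/3 tbsp) × 5/8 ÷ 16 tbsp/cup × 200 g/cup ≈ 13.0 g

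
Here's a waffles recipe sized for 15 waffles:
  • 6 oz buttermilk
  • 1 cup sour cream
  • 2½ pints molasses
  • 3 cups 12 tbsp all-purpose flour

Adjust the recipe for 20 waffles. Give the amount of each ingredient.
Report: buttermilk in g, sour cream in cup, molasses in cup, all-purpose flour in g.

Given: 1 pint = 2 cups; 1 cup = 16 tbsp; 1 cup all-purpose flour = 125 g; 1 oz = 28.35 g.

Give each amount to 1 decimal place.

buttermilk: 226.8 g; sour cream: 1.3 cup; molasses: 6.7 cup; all-purpose flour: 625.0 g

Scaling factor: 20/15 = 4/3.
buttermilk: 6 oz × 4/3 × 28.35 g/oz = 226.8 g
sour cream: 1 cup × 4/3 ≈ 1.3 cup
molasses: 2.5 pint × 4/3 × 2 cup/pint ≈ 6.7 cup
all-purpose flour: (3 cup + 12 tbsp = 3.75 cup) × 4/3 × 125 g/cup = 625.0 g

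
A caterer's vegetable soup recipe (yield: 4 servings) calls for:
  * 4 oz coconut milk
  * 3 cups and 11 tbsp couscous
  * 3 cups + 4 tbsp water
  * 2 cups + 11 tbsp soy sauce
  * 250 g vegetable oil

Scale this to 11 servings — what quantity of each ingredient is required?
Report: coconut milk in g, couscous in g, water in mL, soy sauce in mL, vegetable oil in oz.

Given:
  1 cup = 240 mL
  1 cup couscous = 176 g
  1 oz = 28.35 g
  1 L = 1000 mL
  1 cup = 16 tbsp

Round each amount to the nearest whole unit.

Scaling factor: 11/4 = 2.75.
coconut milk: 4 oz × 11/4 × 28.35 g/oz ≈ 312 g
couscous: (3 cup + 11 tbsp = 3.6875 cup) × 11/4 × 176 g/cup ≈ 1785 g
water: (3 cup + 4 tbsp = 3.25 cup) × 11/4 × 240 mL/cup = 2145 mL
soy sauce: (2 cup + 11 tbsp = 2.6875 cup) × 11/4 × 240 mL/cup ≈ 1774 mL
vegetable oil: 250 g × 11/4 ÷ 28.35 g/oz ≈ 24 oz

coconut milk: 312 g; couscous: 1785 g; water: 2145 mL; soy sauce: 1774 mL; vegetable oil: 24 oz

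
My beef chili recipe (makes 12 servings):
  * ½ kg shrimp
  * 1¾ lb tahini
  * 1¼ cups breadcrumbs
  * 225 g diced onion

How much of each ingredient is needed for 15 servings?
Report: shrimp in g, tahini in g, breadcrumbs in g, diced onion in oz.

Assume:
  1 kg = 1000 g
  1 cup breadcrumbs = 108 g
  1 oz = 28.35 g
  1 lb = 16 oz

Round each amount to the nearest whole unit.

shrimp: 625 g; tahini: 992 g; breadcrumbs: 169 g; diced onion: 10 oz

Scaling factor: 15/12 = 5/4 = 1.25.
shrimp: 0.5 kg × 5/4 × 1000 g/kg = 625 g
tahini: 1.75 lb × 5/4 × 16 oz/lb × 28.35 g/oz ≈ 992 g
breadcrumbs: 1.25 cup × 5/4 × 108 g/cup ≈ 169 g
diced onion: 225 g × 5/4 ÷ 28.35 g/oz ≈ 10 oz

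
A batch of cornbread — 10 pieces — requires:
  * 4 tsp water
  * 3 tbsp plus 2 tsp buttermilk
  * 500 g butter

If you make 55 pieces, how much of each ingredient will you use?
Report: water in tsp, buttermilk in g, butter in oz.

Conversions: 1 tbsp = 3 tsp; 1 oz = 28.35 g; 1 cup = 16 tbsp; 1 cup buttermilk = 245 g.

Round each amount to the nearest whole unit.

Scaling factor: 55/10 = 11/2 = 5.5.
water: 4 tsp × 11/2 = 22 tsp
buttermilk: (3 tbsp + 2 tsp = 11/3 tbsp) × 11/2 ÷ 16 tbsp/cup × 245 g/cup ≈ 309 g
butter: 500 g × 11/2 ÷ 28.35 g/oz ≈ 97 oz

water: 22 tsp; buttermilk: 309 g; butter: 97 oz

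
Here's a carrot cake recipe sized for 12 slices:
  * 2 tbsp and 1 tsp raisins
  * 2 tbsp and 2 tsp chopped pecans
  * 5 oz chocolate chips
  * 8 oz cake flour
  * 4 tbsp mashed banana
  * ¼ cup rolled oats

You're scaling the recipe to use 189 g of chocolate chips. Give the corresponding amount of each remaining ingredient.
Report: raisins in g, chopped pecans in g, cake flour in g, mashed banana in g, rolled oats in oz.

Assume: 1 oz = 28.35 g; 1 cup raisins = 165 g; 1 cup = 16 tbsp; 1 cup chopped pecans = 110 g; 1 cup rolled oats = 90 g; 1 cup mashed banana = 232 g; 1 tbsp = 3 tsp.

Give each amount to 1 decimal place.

The original recipe has 141.75 g of chocolate chips, so the scaling factor is 189 ÷ 141.75 = 4/3.
raisins: (2 tbsp + 1 tsp = 7/3 tbsp) × 4/3 ÷ 16 tbsp/cup × 165 g/cup ≈ 32.1 g
chopped pecans: (2 tbsp + 2 tsp = 8/3 tbsp) × 4/3 ÷ 16 tbsp/cup × 110 g/cup ≈ 24.4 g
cake flour: 8 oz × 4/3 × 28.35 g/oz = 302.4 g
mashed banana: 4 tbsp × 4/3 ÷ 16 tbsp/cup × 232 g/cup ≈ 77.3 g
rolled oats: 0.25 cup × 4/3 × 90 g/cup ÷ 28.35 g/oz ≈ 1.1 oz

raisins: 32.1 g; chopped pecans: 24.4 g; cake flour: 302.4 g; mashed banana: 77.3 g; rolled oats: 1.1 oz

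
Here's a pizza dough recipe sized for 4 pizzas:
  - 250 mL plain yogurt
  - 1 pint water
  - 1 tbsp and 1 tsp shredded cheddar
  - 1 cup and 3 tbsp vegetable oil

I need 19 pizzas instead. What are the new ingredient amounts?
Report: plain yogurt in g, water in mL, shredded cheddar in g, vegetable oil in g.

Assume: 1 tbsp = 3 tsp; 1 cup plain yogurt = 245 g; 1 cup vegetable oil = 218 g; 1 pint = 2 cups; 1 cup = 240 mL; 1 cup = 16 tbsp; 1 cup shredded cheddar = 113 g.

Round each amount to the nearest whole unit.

plain yogurt: 1212 g; water: 2280 mL; shredded cheddar: 45 g; vegetable oil: 1230 g

Scaling factor: 19/4 = 4.75.
plain yogurt: 250 mL × 19/4 ÷ 240 mL/cup × 245 g/cup ≈ 1212 g
water: 1 pint × 19/4 × 2 cup/pint × 240 mL/cup = 2280 mL
shredded cheddar: (1 tbsp + 1 tsp = 4/3 tbsp) × 19/4 ÷ 16 tbsp/cup × 113 g/cup ≈ 45 g
vegetable oil: (1 cup + 3 tbsp = 1.1875 cup) × 19/4 × 218 g/cup ≈ 1230 g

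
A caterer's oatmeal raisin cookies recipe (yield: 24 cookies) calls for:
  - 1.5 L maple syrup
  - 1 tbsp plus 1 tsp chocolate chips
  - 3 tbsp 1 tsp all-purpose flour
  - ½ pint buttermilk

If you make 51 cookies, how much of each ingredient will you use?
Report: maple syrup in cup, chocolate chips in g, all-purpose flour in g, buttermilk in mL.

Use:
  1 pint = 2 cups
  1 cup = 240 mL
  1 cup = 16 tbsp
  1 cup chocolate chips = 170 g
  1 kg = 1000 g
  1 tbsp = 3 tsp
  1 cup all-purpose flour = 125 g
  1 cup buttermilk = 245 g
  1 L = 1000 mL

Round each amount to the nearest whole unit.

Scaling factor: 51/24 = 17/8 = 2.125.
maple syrup: 1.5 L × 17/8 × 1000 mL/L ÷ 240 mL/cup ≈ 13 cup
chocolate chips: (1 tbsp + 1 tsp = 4/3 tbsp) × 17/8 ÷ 16 tbsp/cup × 170 g/cup ≈ 30 g
all-purpose flour: (3 tbsp + 1 tsp = 10/3 tbsp) × 17/8 ÷ 16 tbsp/cup × 125 g/cup ≈ 55 g
buttermilk: 0.5 pint × 17/8 × 2 cup/pint × 240 mL/cup = 510 mL

maple syrup: 13 cup; chocolate chips: 30 g; all-purpose flour: 55 g; buttermilk: 510 mL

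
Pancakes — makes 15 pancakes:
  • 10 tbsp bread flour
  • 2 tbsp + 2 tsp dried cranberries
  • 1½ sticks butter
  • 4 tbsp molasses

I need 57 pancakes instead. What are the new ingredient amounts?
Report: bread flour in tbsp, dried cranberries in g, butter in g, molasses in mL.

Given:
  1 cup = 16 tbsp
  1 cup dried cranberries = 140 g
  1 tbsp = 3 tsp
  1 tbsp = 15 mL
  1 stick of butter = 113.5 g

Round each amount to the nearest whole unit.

Scaling factor: 57/15 = 19/5 = 3.8.
bread flour: 10 tbsp × 19/5 = 38 tbsp
dried cranberries: (2 tbsp + 2 tsp = 8/3 tbsp) × 19/5 ÷ 16 tbsp/cup × 140 g/cup ≈ 89 g
butter: 1.5 stick × 19/5 × 113.5 g/stick ≈ 647 g
molasses: 4 tbsp × 19/5 × 15 mL/tbsp = 228 mL

bread flour: 38 tbsp; dried cranberries: 89 g; butter: 647 g; molasses: 228 mL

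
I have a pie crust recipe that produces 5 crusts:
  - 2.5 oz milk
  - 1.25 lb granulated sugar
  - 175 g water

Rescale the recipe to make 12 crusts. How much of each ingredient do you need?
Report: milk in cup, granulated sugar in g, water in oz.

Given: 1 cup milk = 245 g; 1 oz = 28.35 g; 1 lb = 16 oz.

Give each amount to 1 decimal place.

milk: 0.7 cup; granulated sugar: 1360.8 g; water: 14.8 oz

Scaling factor: 12/5 = 2.4.
milk: 2.5 oz × 12/5 × 28.35 g/oz ÷ 245 g/cup ≈ 0.7 cup
granulated sugar: 1.25 lb × 12/5 × 16 oz/lb × 28.35 g/oz = 1360.8 g
water: 175 g × 12/5 ÷ 28.35 g/oz ≈ 14.8 oz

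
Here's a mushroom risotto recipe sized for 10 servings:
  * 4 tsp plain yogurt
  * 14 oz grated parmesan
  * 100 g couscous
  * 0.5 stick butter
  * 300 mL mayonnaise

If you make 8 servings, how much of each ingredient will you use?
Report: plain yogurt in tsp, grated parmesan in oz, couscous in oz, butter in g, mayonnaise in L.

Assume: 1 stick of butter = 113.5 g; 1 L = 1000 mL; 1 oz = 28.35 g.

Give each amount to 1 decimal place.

plain yogurt: 3.2 tsp; grated parmesan: 11.2 oz; couscous: 2.8 oz; butter: 45.4 g; mayonnaise: 0.2 L

Scaling factor: 8/10 = 4/5 = 0.8.
plain yogurt: 4 tsp × 4/5 = 3.2 tsp
grated parmesan: 14 oz × 4/5 = 11.2 oz
couscous: 100 g × 4/5 ÷ 28.35 g/oz ≈ 2.8 oz
butter: 0.5 stick × 4/5 × 113.5 g/stick = 45.4 g
mayonnaise: 300 mL × 4/5 ÷ 1000 mL/L ≈ 0.2 L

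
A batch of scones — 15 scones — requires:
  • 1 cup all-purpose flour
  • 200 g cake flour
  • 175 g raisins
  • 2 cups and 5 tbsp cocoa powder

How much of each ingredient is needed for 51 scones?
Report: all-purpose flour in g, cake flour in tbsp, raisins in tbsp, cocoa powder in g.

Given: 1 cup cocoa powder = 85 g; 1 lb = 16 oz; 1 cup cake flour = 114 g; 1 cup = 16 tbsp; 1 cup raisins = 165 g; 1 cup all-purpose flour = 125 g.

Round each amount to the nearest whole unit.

all-purpose flour: 425 g; cake flour: 95 tbsp; raisins: 58 tbsp; cocoa powder: 668 g

Scaling factor: 51/15 = 17/5 = 3.4.
all-purpose flour: 1 cup × 17/5 × 125 g/cup = 425 g
cake flour: 200 g × 17/5 ÷ 114 g/cup × 16 tbsp/cup ≈ 95 tbsp
raisins: 175 g × 17/5 ÷ 165 g/cup × 16 tbsp/cup ≈ 58 tbsp
cocoa powder: (2 cup + 5 tbsp = 2.3125 cup) × 17/5 × 85 g/cup ≈ 668 g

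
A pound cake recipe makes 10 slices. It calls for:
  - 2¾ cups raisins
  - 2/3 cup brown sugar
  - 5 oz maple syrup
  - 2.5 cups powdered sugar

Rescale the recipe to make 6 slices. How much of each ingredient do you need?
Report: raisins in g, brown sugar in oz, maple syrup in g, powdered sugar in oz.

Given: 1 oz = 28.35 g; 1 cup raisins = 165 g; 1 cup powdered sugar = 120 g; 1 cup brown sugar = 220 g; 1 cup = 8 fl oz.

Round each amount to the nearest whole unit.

Scaling factor: 6/10 = 3/5 = 0.6.
raisins: 2.75 cup × 3/5 × 165 g/cup ≈ 272 g
brown sugar: 2/3 cup × 3/5 × 220 g/cup ÷ 28.35 g/oz ≈ 3 oz
maple syrup: 5 oz × 3/5 × 28.35 g/oz ≈ 85 g
powdered sugar: 2.5 cup × 3/5 × 120 g/cup ÷ 28.35 g/oz ≈ 6 oz

raisins: 272 g; brown sugar: 3 oz; maple syrup: 85 g; powdered sugar: 6 oz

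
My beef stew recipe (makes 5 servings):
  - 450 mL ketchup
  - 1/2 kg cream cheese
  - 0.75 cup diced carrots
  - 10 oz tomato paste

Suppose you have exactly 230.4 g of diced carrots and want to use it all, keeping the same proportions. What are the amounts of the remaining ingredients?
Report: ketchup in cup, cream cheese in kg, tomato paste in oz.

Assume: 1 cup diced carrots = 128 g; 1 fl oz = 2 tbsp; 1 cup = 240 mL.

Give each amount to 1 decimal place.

The original recipe has 96 g of diced carrots, so the scaling factor is 230.4 ÷ 96 = 12/5 = 2.4.
ketchup: 450 mL × 12/5 ÷ 240 mL/cup = 4.5 cup
cream cheese: 0.5 kg × 12/5 = 1.2 kg
tomato paste: 10 oz × 12/5 = 24.0 oz

ketchup: 4.5 cup; cream cheese: 1.2 kg; tomato paste: 24.0 oz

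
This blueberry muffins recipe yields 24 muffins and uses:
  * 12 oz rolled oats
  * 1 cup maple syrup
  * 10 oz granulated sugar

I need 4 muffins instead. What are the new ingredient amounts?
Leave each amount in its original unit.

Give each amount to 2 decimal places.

Scaling factor: 4/24 = 1/6.
rolled oats: 12 oz × 1/6 = 2.00 oz
maple syrup: 1 cup × 1/6 ≈ 0.17 cup
granulated sugar: 10 oz × 1/6 ≈ 1.67 oz

rolled oats: 2.00 oz; maple syrup: 0.17 cup; granulated sugar: 1.67 oz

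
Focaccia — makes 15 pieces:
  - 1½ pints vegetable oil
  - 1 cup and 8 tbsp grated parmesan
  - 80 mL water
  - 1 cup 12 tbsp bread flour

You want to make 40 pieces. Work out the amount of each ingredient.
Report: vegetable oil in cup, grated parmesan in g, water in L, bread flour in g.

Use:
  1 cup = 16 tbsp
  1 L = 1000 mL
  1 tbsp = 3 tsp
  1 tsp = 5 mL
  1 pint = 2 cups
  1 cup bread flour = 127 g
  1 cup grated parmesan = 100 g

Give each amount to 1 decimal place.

Scaling factor: 40/15 = 8/3.
vegetable oil: 1.5 pint × 8/3 × 2 cup/pint = 8.0 cup
grated parmesan: (1 cup + 8 tbsp = 1.5 cup) × 8/3 × 100 g/cup = 400.0 g
water: 80 mL × 8/3 ÷ 1000 mL/L ≈ 0.2 L
bread flour: (1 cup + 12 tbsp = 1.75 cup) × 8/3 × 127 g/cup ≈ 592.7 g

vegetable oil: 8.0 cup; grated parmesan: 400.0 g; water: 0.2 L; bread flour: 592.7 g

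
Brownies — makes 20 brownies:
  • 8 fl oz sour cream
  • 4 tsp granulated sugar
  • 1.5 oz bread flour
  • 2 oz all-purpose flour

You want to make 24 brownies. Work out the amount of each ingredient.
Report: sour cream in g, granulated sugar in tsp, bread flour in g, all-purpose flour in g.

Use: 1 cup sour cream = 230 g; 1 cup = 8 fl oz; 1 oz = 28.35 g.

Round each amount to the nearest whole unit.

sour cream: 276 g; granulated sugar: 5 tsp; bread flour: 51 g; all-purpose flour: 68 g

Scaling factor: 24/20 = 6/5 = 1.2.
sour cream: 8 fl oz × 6/5 ÷ 8 fl oz/cup × 230 g/cup = 276 g
granulated sugar: 4 tsp × 6/5 ≈ 5 tsp
bread flour: 1.5 oz × 6/5 × 28.35 g/oz ≈ 51 g
all-purpose flour: 2 oz × 6/5 × 28.35 g/oz ≈ 68 g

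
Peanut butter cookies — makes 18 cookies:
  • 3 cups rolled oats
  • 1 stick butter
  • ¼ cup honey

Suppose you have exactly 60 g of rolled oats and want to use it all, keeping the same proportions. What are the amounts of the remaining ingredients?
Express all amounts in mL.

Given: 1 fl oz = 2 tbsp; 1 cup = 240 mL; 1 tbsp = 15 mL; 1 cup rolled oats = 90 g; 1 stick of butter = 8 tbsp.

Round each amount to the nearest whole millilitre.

butter: 27 mL; honey: 13 mL

The original recipe has 270 g of rolled oats, so the scaling factor is 60 ÷ 270 = 2/9.
butter: 1 stick × 2/9 × 8 tbsp/stick × 15 mL/tbsp ≈ 27 mL
honey: 0.25 cup × 2/9 × 240 mL/cup ≈ 13 mL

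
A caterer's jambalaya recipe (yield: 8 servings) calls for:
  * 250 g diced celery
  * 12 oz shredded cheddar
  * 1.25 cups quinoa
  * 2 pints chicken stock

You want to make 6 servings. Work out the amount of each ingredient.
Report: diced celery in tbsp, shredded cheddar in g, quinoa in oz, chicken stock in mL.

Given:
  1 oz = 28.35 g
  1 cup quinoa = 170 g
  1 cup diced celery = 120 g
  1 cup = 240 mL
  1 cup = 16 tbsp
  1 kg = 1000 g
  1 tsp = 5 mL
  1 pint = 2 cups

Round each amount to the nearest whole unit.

Scaling factor: 6/8 = 3/4 = 0.75.
diced celery: 250 g × 3/4 ÷ 120 g/cup × 16 tbsp/cup = 25 tbsp
shredded cheddar: 12 oz × 3/4 × 28.35 g/oz ≈ 255 g
quinoa: 1.25 cup × 3/4 × 170 g/cup ÷ 28.35 g/oz ≈ 6 oz
chicken stock: 2 pint × 3/4 × 2 cup/pint × 240 mL/cup = 720 mL

diced celery: 25 tbsp; shredded cheddar: 255 g; quinoa: 6 oz; chicken stock: 720 mL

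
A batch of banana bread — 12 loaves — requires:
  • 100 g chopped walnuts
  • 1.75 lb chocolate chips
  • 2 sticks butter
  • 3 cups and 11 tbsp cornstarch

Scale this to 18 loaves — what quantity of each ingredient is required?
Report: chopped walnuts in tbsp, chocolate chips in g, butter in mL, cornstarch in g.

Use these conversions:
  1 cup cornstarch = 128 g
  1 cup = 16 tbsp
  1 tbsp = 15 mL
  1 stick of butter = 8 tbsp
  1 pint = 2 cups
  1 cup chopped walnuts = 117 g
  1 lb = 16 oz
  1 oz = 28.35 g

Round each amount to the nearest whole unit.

chopped walnuts: 21 tbsp; chocolate chips: 1191 g; butter: 360 mL; cornstarch: 708 g

Scaling factor: 18/12 = 3/2 = 1.5.
chopped walnuts: 100 g × 3/2 ÷ 117 g/cup × 16 tbsp/cup ≈ 21 tbsp
chocolate chips: 1.75 lb × 3/2 × 16 oz/lb × 28.35 g/oz ≈ 1191 g
butter: 2 stick × 3/2 × 8 tbsp/stick × 15 mL/tbsp = 360 mL
cornstarch: (3 cup + 11 tbsp = 3.6875 cup) × 3/2 × 128 g/cup = 708 g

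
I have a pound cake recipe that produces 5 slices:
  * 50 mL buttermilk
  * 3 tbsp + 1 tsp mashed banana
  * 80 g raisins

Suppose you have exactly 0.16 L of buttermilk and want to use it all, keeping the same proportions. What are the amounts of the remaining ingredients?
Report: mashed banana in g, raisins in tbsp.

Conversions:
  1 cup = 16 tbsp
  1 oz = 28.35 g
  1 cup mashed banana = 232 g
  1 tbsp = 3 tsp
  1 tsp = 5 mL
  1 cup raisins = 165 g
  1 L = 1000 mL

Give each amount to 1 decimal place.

The original recipe has 0.05 L of buttermilk, so the scaling factor is 0.16 ÷ 0.05 = 16/5 = 3.2.
mashed banana: (3 tbsp + 1 tsp = 10/3 tbsp) × 16/5 ÷ 16 tbsp/cup × 232 g/cup ≈ 154.7 g
raisins: 80 g × 16/5 ÷ 165 g/cup × 16 tbsp/cup ≈ 24.8 tbsp

mashed banana: 154.7 g; raisins: 24.8 tbsp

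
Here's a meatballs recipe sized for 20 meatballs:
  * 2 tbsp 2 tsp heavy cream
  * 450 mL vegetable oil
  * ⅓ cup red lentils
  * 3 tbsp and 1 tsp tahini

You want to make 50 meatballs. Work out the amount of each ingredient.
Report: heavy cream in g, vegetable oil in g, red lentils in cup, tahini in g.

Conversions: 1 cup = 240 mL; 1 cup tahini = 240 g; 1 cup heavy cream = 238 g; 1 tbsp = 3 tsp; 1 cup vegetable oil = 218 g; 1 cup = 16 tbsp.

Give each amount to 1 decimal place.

Scaling factor: 50/20 = 5/2 = 2.5.
heavy cream: (2 tbsp + 2 tsp = 8/3 tbsp) × 5/2 ÷ 16 tbsp/cup × 238 g/cup ≈ 99.2 g
vegetable oil: 450 mL × 5/2 ÷ 240 mL/cup × 218 g/cup ≈ 1021.9 g
red lentils: 1/3 cup × 5/2 ≈ 0.8 cup
tahini: (3 tbsp + 1 tsp = 10/3 tbsp) × 5/2 ÷ 16 tbsp/cup × 240 g/cup = 125.0 g

heavy cream: 99.2 g; vegetable oil: 1021.9 g; red lentils: 0.8 cup; tahini: 125.0 g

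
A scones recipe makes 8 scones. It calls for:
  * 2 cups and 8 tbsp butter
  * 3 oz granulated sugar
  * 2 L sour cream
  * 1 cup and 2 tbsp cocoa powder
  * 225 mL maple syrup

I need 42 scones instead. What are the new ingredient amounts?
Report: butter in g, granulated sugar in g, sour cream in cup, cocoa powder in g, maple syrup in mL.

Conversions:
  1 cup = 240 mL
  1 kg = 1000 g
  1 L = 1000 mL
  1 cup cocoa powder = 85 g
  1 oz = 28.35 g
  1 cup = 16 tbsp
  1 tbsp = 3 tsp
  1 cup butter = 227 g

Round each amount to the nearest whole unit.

butter: 2979 g; granulated sugar: 447 g; sour cream: 44 cup; cocoa powder: 502 g; maple syrup: 1181 mL

Scaling factor: 42/8 = 21/4 = 5.25.
butter: (2 cup + 8 tbsp = 2.5 cup) × 21/4 × 227 g/cup ≈ 2979 g
granulated sugar: 3 oz × 21/4 × 28.35 g/oz ≈ 447 g
sour cream: 2 L × 21/4 × 1000 mL/L ÷ 240 mL/cup ≈ 44 cup
cocoa powder: (1 cup + 2 tbsp = 1.125 cup) × 21/4 × 85 g/cup ≈ 502 g
maple syrup: 225 mL × 21/4 ≈ 1181 mL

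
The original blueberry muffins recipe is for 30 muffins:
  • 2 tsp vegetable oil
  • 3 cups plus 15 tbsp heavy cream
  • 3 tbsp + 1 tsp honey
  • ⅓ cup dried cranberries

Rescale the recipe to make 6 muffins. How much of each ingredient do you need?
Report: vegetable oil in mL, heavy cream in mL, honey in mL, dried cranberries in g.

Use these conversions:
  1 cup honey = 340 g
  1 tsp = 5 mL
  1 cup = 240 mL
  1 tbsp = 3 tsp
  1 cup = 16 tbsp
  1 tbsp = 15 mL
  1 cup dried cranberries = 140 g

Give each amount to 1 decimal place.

vegetable oil: 2.0 mL; heavy cream: 189.0 mL; honey: 10.0 mL; dried cranberries: 9.3 g

Scaling factor: 6/30 = 1/5 = 0.2.
vegetable oil: 2 tsp × 1/5 × 5 mL/tsp = 2.0 mL
heavy cream: (3 cup + 15 tbsp = 3.9375 cup) × 1/5 × 240 mL/cup = 189.0 mL
honey: (3 tbsp + 1 tsp = 10/3 tbsp) × 1/5 × 15 mL/tbsp = 10.0 mL
dried cranberries: 1/3 cup × 1/5 × 140 g/cup ≈ 9.3 g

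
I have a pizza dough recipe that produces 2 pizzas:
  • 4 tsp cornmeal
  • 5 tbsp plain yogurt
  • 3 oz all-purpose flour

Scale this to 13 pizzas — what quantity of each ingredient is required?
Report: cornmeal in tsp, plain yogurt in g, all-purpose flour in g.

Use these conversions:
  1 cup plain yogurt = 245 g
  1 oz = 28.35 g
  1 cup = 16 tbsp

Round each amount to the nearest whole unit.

Scaling factor: 13/2 = 6.5.
cornmeal: 4 tsp × 13/2 = 26 tsp
plain yogurt: 5 tbsp × 13/2 ÷ 16 tbsp/cup × 245 g/cup ≈ 498 g
all-purpose flour: 3 oz × 13/2 × 28.35 g/oz ≈ 553 g

cornmeal: 26 tsp; plain yogurt: 498 g; all-purpose flour: 553 g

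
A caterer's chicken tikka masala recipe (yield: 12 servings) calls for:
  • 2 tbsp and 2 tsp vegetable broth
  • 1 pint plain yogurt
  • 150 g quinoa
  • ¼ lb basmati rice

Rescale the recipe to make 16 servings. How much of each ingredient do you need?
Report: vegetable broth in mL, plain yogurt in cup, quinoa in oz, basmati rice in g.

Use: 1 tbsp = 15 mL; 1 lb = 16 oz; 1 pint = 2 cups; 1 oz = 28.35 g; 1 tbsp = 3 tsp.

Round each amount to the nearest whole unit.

vegetable broth: 53 mL; plain yogurt: 3 cup; quinoa: 7 oz; basmati rice: 151 g

Scaling factor: 16/12 = 4/3.
vegetable broth: (2 tbsp + 2 tsp = 8/3 tbsp) × 4/3 × 15 mL/tbsp ≈ 53 mL
plain yogurt: 1 pint × 4/3 × 2 cup/pint ≈ 3 cup
quinoa: 150 g × 4/3 ÷ 28.35 g/oz ≈ 7 oz
basmati rice: 0.25 lb × 4/3 × 16 oz/lb × 28.35 g/oz ≈ 151 g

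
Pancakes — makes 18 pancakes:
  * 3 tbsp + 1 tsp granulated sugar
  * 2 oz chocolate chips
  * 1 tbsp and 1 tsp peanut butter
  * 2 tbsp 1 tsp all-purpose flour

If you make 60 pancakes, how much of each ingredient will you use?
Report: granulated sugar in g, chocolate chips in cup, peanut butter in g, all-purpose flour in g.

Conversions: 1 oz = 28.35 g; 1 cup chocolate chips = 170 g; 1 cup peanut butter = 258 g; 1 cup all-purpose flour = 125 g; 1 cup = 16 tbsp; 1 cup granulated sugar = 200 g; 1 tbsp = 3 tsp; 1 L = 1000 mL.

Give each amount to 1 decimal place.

Scaling factor: 60/18 = 10/3.
granulated sugar: (3 tbsp + 1 tsp = 10/3 tbsp) × 10/3 ÷ 16 tbsp/cup × 200 g/cup ≈ 138.9 g
chocolate chips: 2 oz × 10/3 × 28.35 g/oz ÷ 170 g/cup ≈ 1.1 cup
peanut butter: (1 tbsp + 1 tsp = 4/3 tbsp) × 10/3 ÷ 16 tbsp/cup × 258 g/cup ≈ 71.7 g
all-purpose flour: (2 tbsp + 1 tsp = 7/3 tbsp) × 10/3 ÷ 16 tbsp/cup × 125 g/cup ≈ 60.8 g

granulated sugar: 138.9 g; chocolate chips: 1.1 cup; peanut butter: 71.7 g; all-purpose flour: 60.8 g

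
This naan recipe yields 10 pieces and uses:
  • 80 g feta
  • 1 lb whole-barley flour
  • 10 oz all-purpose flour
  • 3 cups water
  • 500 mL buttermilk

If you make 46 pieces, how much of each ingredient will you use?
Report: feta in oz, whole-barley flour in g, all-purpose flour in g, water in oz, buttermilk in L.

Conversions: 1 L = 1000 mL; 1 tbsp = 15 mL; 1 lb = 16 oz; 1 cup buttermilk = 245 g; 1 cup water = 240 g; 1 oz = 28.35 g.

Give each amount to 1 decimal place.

feta: 13.0 oz; whole-barley flour: 2086.6 g; all-purpose flour: 1304.1 g; water: 116.8 oz; buttermilk: 2.3 L

Scaling factor: 46/10 = 23/5 = 4.6.
feta: 80 g × 23/5 ÷ 28.35 g/oz ≈ 13.0 oz
whole-barley flour: 1 lb × 23/5 × 16 oz/lb × 28.35 g/oz ≈ 2086.6 g
all-purpose flour: 10 oz × 23/5 × 28.35 g/oz = 1304.1 g
water: 3 cup × 23/5 × 240 g/cup ÷ 28.35 g/oz ≈ 116.8 oz
buttermilk: 500 mL × 23/5 ÷ 1000 mL/L = 2.3 L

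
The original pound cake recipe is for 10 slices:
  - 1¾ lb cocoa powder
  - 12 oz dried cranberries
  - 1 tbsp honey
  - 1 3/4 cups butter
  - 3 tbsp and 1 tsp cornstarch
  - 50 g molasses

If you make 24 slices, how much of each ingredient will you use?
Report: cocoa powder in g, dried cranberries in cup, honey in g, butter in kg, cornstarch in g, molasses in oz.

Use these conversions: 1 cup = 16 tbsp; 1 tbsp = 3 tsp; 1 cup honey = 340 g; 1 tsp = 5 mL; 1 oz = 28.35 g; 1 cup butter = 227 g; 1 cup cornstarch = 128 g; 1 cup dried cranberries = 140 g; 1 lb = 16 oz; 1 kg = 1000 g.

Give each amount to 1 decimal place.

Scaling factor: 24/10 = 12/5 = 2.4.
cocoa powder: 1.75 lb × 12/5 × 16 oz/lb × 28.35 g/oz ≈ 1905.1 g
dried cranberries: 12 oz × 12/5 × 28.35 g/oz ÷ 140 g/cup ≈ 5.8 cup
honey: 1 tbsp × 12/5 ÷ 16 tbsp/cup × 340 g/cup = 51.0 g
butter: 1.75 cup × 12/5 × 227 g/cup ÷ 1000 g/kg ≈ 1.0 kg
cornstarch: (3 tbsp + 1 tsp = 10/3 tbsp) × 12/5 ÷ 16 tbsp/cup × 128 g/cup = 64.0 g
molasses: 50 g × 12/5 ÷ 28.35 g/oz ≈ 4.2 oz

cocoa powder: 1905.1 g; dried cranberries: 5.8 cup; honey: 51.0 g; butter: 1.0 kg; cornstarch: 64.0 g; molasses: 4.2 oz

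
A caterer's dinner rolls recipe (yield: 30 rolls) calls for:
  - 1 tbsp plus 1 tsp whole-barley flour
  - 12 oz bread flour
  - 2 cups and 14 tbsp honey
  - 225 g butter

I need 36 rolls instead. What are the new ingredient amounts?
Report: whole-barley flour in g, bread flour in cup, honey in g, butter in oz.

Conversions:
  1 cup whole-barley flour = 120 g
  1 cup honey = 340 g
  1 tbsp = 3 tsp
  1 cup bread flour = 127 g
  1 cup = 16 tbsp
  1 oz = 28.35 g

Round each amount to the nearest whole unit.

whole-barley flour: 12 g; bread flour: 3 cup; honey: 1173 g; butter: 10 oz

Scaling factor: 36/30 = 6/5 = 1.2.
whole-barley flour: (1 tbsp + 1 tsp = 4/3 tbsp) × 6/5 ÷ 16 tbsp/cup × 120 g/cup = 12 g
bread flour: 12 oz × 6/5 × 28.35 g/oz ÷ 127 g/cup ≈ 3 cup
honey: (2 cup + 14 tbsp = 2.875 cup) × 6/5 × 340 g/cup = 1173 g
butter: 225 g × 6/5 ÷ 28.35 g/oz ≈ 10 oz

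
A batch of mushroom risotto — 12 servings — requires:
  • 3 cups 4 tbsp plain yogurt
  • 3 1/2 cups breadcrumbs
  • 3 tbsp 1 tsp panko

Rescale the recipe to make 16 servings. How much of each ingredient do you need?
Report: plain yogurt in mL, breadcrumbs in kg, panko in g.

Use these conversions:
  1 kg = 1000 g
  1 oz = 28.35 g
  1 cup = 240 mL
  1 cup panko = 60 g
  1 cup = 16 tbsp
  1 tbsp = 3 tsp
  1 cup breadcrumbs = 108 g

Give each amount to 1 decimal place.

plain yogurt: 1040.0 mL; breadcrumbs: 0.5 kg; panko: 16.7 g

Scaling factor: 16/12 = 4/3.
plain yogurt: (3 cup + 4 tbsp = 3.25 cup) × 4/3 × 240 mL/cup = 1040.0 mL
breadcrumbs: 3.5 cup × 4/3 × 108 g/cup ÷ 1000 g/kg ≈ 0.5 kg
panko: (3 tbsp + 1 tsp = 10/3 tbsp) × 4/3 ÷ 16 tbsp/cup × 60 g/cup ≈ 16.7 g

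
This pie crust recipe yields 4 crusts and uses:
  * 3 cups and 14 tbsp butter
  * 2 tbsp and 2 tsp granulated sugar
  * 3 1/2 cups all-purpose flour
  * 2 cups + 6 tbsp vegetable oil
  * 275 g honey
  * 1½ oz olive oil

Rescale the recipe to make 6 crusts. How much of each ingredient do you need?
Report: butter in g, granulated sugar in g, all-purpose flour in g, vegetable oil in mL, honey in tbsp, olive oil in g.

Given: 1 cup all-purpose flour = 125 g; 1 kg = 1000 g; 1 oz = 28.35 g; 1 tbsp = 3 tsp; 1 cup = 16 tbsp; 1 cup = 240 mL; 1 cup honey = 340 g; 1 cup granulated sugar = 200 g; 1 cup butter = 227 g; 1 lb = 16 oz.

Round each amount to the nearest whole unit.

Scaling factor: 6/4 = 3/2 = 1.5.
butter: (3 cup + 14 tbsp = 3.875 cup) × 3/2 × 227 g/cup ≈ 1319 g
granulated sugar: (2 tbsp + 2 tsp = 8/3 tbsp) × 3/2 ÷ 16 tbsp/cup × 200 g/cup = 50 g
all-purpose flour: 3.5 cup × 3/2 × 125 g/cup ≈ 656 g
vegetable oil: (2 cup + 6 tbsp = 2.375 cup) × 3/2 × 240 mL/cup = 855 mL
honey: 275 g × 3/2 ÷ 340 g/cup × 16 tbsp/cup ≈ 19 tbsp
olive oil: 1.5 oz × 3/2 × 28.35 g/oz ≈ 64 g

butter: 1319 g; granulated sugar: 50 g; all-purpose flour: 656 g; vegetable oil: 855 mL; honey: 19 tbsp; olive oil: 64 g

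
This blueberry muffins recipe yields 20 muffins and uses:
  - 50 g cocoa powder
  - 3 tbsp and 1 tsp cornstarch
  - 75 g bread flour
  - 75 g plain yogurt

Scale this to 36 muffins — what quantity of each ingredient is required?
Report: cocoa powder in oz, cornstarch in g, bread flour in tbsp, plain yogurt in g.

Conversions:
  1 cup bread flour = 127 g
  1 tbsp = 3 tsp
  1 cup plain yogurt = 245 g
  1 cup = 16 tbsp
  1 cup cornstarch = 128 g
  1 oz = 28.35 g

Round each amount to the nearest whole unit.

cocoa powder: 3 oz; cornstarch: 48 g; bread flour: 17 tbsp; plain yogurt: 135 g

Scaling factor: 36/20 = 9/5 = 1.8.
cocoa powder: 50 g × 9/5 ÷ 28.35 g/oz ≈ 3 oz
cornstarch: (3 tbsp + 1 tsp = 10/3 tbsp) × 9/5 ÷ 16 tbsp/cup × 128 g/cup = 48 g
bread flour: 75 g × 9/5 ÷ 127 g/cup × 16 tbsp/cup ≈ 17 tbsp
plain yogurt: 75 g × 9/5 = 135 g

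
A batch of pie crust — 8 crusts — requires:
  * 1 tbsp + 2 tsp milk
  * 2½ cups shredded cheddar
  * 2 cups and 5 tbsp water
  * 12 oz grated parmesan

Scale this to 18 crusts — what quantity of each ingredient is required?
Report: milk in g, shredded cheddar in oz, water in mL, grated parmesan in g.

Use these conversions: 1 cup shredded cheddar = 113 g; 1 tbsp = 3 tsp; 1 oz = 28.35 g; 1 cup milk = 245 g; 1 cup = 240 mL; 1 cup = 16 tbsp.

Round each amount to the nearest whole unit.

Scaling factor: 18/8 = 9/4 = 2.25.
milk: (1 tbsp + 2 tsp = 5/3 tbsp) × 9/4 ÷ 16 tbsp/cup × 245 g/cup ≈ 57 g
shredded cheddar: 2.5 cup × 9/4 × 113 g/cup ÷ 28.35 g/oz ≈ 22 oz
water: (2 cup + 5 tbsp = 2.3125 cup) × 9/4 × 240 mL/cup ≈ 1249 mL
grated parmesan: 12 oz × 9/4 × 28.35 g/oz ≈ 765 g

milk: 57 g; shredded cheddar: 22 oz; water: 1249 mL; grated parmesan: 765 g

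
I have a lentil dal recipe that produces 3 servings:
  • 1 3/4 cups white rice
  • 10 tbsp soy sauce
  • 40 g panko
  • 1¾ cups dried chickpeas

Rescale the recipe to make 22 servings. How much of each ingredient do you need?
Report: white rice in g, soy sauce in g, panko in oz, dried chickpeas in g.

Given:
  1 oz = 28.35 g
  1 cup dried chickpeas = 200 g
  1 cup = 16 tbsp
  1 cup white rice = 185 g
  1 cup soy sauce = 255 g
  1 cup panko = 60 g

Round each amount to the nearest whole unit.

white rice: 2374 g; soy sauce: 1169 g; panko: 10 oz; dried chickpeas: 2567 g

Scaling factor: 22/3.
white rice: 1.75 cup × 22/3 × 185 g/cup ≈ 2374 g
soy sauce: 10 tbsp × 22/3 ÷ 16 tbsp/cup × 255 g/cup ≈ 1169 g
panko: 40 g × 22/3 ÷ 28.35 g/oz ≈ 10 oz
dried chickpeas: 1.75 cup × 22/3 × 200 g/cup ≈ 2567 g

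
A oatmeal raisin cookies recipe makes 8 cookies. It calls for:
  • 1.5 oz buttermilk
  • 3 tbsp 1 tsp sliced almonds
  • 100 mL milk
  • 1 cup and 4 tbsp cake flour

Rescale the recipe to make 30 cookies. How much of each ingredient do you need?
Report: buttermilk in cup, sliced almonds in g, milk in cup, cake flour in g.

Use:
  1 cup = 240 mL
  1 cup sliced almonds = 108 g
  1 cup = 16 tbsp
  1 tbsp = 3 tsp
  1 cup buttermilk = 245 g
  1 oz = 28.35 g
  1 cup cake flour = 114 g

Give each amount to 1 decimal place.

buttermilk: 0.7 cup; sliced almonds: 84.4 g; milk: 1.6 cup; cake flour: 534.4 g

Scaling factor: 30/8 = 15/4 = 3.75.
buttermilk: 1.5 oz × 15/4 × 28.35 g/oz ÷ 245 g/cup ≈ 0.7 cup
sliced almonds: (3 tbsp + 1 tsp = 10/3 tbsp) × 15/4 ÷ 16 tbsp/cup × 108 g/cup ≈ 84.4 g
milk: 100 mL × 15/4 ÷ 240 mL/cup ≈ 1.6 cup
cake flour: (1 cup + 4 tbsp = 1.25 cup) × 15/4 × 114 g/cup ≈ 534.4 g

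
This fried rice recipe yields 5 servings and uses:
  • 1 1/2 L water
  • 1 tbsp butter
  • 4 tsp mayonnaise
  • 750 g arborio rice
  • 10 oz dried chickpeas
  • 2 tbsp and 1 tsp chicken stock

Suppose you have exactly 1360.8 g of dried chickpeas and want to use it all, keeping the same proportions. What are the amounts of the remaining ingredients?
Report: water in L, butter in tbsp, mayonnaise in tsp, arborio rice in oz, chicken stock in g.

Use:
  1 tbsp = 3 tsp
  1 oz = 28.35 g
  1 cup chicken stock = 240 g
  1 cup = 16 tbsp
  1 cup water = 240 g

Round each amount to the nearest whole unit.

The original recipe has 283.5 g of dried chickpeas, so the scaling factor is 1360.8 ÷ 283.5 = 24/5 = 4.8.
water: 1.5 L × 24/5 ≈ 7 L
butter: 1 tbsp × 24/5 ≈ 5 tbsp
mayonnaise: 4 tsp × 24/5 ≈ 19 tsp
arborio rice: 750 g × 24/5 ÷ 28.35 g/oz ≈ 127 oz
chicken stock: (2 tbsp + 1 tsp = 7/3 tbsp) × 24/5 ÷ 16 tbsp/cup × 240 g/cup = 168 g

water: 7 L; butter: 5 tbsp; mayonnaise: 19 tsp; arborio rice: 127 oz; chicken stock: 168 g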